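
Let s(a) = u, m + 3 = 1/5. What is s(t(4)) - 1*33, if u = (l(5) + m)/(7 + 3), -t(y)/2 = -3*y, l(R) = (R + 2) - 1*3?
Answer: -822/25 ≈ -32.880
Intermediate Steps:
m = -14/5 (m = -3 + 1/5 = -3 + ⅕ = -14/5 ≈ -2.8000)
l(R) = -1 + R (l(R) = (2 + R) - 3 = -1 + R)
t(y) = 6*y (t(y) = -(-6)*y = 6*y)
u = 3/25 (u = ((-1 + 5) - 14/5)/(7 + 3) = (4 - 14/5)/10 = (6/5)*(⅒) = 3/25 ≈ 0.12000)
s(a) = 3/25
s(t(4)) - 1*33 = 3/25 - 1*33 = 3/25 - 33 = -822/25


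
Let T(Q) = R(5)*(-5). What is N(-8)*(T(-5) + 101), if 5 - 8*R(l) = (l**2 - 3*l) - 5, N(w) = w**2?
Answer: 6464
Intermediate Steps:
R(l) = 5/4 - l**2/8 + 3*l/8 (R(l) = 5/8 - ((l**2 - 3*l) - 5)/8 = 5/8 - (-5 + l**2 - 3*l)/8 = 5/8 + (5/8 - l**2/8 + 3*l/8) = 5/4 - l**2/8 + 3*l/8)
T(Q) = 0 (T(Q) = (5/4 - 1/8*5**2 + (3/8)*5)*(-5) = (5/4 - 1/8*25 + 15/8)*(-5) = (5/4 - 25/8 + 15/8)*(-5) = 0*(-5) = 0)
N(-8)*(T(-5) + 101) = (-8)**2*(0 + 101) = 64*101 = 6464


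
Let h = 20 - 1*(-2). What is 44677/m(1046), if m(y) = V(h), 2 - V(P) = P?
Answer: -44677/20 ≈ -2233.9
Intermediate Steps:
h = 22 (h = 20 + 2 = 22)
V(P) = 2 - P
m(y) = -20 (m(y) = 2 - 1*22 = 2 - 22 = -20)
44677/m(1046) = 44677/(-20) = 44677*(-1/20) = -44677/20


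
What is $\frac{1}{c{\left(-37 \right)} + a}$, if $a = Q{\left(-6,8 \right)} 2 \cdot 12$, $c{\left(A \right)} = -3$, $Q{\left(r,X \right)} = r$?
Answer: $- \frac{1}{147} \approx -0.0068027$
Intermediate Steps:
$a = -144$ ($a = - 6 \cdot 2 \cdot 12 = \left(-6\right) 24 = -144$)
$\frac{1}{c{\left(-37 \right)} + a} = \frac{1}{-3 - 144} = \frac{1}{-147} = - \frac{1}{147}$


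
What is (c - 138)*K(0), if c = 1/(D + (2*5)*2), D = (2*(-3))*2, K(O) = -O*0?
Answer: 0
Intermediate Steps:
K(O) = 0 (K(O) = -1*0 = 0)
D = -12 (D = -6*2 = -12)
c = ⅛ (c = 1/(-12 + (2*5)*2) = 1/(-12 + 10*2) = 1/(-12 + 20) = 1/8 = ⅛ ≈ 0.12500)
(c - 138)*K(0) = (⅛ - 138)*0 = -1103/8*0 = 0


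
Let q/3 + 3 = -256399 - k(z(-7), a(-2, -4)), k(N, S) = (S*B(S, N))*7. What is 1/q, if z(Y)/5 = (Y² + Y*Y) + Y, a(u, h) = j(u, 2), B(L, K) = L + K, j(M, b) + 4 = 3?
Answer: -1/759672 ≈ -1.3164e-6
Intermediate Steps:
j(M, b) = -1 (j(M, b) = -4 + 3 = -1)
B(L, K) = K + L
a(u, h) = -1
z(Y) = 5*Y + 10*Y² (z(Y) = 5*((Y² + Y*Y) + Y) = 5*((Y² + Y²) + Y) = 5*(2*Y² + Y) = 5*(Y + 2*Y²) = 5*Y + 10*Y²)
k(N, S) = 7*S*(N + S) (k(N, S) = (S*(N + S))*7 = 7*S*(N + S))
q = -759672 (q = -9 + 3*(-256399 - 7*(-1)*(5*(-7)*(1 + 2*(-7)) - 1)) = -9 + 3*(-256399 - 7*(-1)*(5*(-7)*(1 - 14) - 1)) = -9 + 3*(-256399 - 7*(-1)*(5*(-7)*(-13) - 1)) = -9 + 3*(-256399 - 7*(-1)*(455 - 1)) = -9 + 3*(-256399 - 7*(-1)*454) = -9 + 3*(-256399 - 1*(-3178)) = -9 + 3*(-256399 + 3178) = -9 + 3*(-253221) = -9 - 759663 = -759672)
1/q = 1/(-759672) = -1/759672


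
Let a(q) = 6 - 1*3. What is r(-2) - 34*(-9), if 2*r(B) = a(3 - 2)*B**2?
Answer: 312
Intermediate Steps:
a(q) = 3 (a(q) = 6 - 3 = 3)
r(B) = 3*B**2/2 (r(B) = (3*B**2)/2 = 3*B**2/2)
r(-2) - 34*(-9) = (3/2)*(-2)**2 - 34*(-9) = (3/2)*4 + 306 = 6 + 306 = 312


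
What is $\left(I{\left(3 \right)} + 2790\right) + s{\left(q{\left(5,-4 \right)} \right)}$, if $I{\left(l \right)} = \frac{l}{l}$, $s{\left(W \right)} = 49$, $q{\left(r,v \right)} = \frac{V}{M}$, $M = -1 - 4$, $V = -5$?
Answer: $2840$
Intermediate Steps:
$M = -5$
$q{\left(r,v \right)} = 1$ ($q{\left(r,v \right)} = - \frac{5}{-5} = \left(-5\right) \left(- \frac{1}{5}\right) = 1$)
$I{\left(l \right)} = 1$
$\left(I{\left(3 \right)} + 2790\right) + s{\left(q{\left(5,-4 \right)} \right)} = \left(1 + 2790\right) + 49 = 2791 + 49 = 2840$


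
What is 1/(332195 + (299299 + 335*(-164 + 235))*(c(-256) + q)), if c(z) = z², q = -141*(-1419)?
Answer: 1/85816288855 ≈ 1.1653e-11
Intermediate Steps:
q = 200079
1/(332195 + (299299 + 335*(-164 + 235))*(c(-256) + q)) = 1/(332195 + (299299 + 335*(-164 + 235))*((-256)² + 200079)) = 1/(332195 + (299299 + 335*71)*(65536 + 200079)) = 1/(332195 + (299299 + 23785)*265615) = 1/(332195 + 323084*265615) = 1/(332195 + 85815956660) = 1/85816288855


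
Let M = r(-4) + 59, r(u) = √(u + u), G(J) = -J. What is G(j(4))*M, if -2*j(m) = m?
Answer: 118 + 4*I*√2 ≈ 118.0 + 5.6569*I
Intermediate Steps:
j(m) = -m/2
r(u) = √2*√u (r(u) = √(2*u) = √2*√u)
M = 59 + 2*I*√2 (M = √2*√(-4) + 59 = √2*(2*I) + 59 = 2*I*√2 + 59 = 59 + 2*I*√2 ≈ 59.0 + 2.8284*I)
G(j(4))*M = (-(-1)*4/2)*(59 + 2*I*√2) = (-1*(-2))*(59 + 2*I*√2) = 2*(59 + 2*I*√2) = 118 + 4*I*√2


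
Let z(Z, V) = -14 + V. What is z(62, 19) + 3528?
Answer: 3533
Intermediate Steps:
z(62, 19) + 3528 = (-14 + 19) + 3528 = 5 + 3528 = 3533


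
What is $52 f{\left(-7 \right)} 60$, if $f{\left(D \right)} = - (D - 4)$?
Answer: $34320$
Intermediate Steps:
$f{\left(D \right)} = 4 - D$ ($f{\left(D \right)} = - (-4 + D) = 4 - D$)
$52 f{\left(-7 \right)} 60 = 52 \left(4 - -7\right) 60 = 52 \left(4 + 7\right) 60 = 52 \cdot 11 \cdot 60 = 572 \cdot 60 = 34320$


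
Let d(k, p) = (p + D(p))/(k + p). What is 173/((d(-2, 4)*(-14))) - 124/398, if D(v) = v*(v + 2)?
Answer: -46579/39004 ≈ -1.1942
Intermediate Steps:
D(v) = v*(2 + v)
d(k, p) = (p + p*(2 + p))/(k + p)
173/((d(-2, 4)*(-14))) - 124/398 = 173/(((4*(3 + 4)/(-2 + 4))*(-14))) - 124/398 = 173/(((4*7/2)*(-14))) - 124*1/398 = 173/(((4*(½)*7)*(-14))) - 62/199 = 173/((14*(-14))) - 62/199 = 173/(-196) - 62/199 = 173*(-1/196) - 62/199 = -173/196 - 62/199 = -46579/39004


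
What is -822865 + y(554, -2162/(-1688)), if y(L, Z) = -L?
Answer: -823419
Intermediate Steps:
-822865 + y(554, -2162/(-1688)) = -822865 - 1*554 = -822865 - 554 = -823419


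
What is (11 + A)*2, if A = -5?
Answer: 12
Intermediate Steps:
(11 + A)*2 = (11 - 5)*2 = 6*2 = 12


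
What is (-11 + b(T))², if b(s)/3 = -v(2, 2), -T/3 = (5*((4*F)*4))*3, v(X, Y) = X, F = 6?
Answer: 289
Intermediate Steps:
T = -4320 (T = -3*5*((4*6)*4)*3 = -3*5*(24*4)*3 = -3*5*96*3 = -1440*3 = -3*1440 = -4320)
b(s) = -6 (b(s) = 3*(-1*2) = 3*(-2) = -6)
(-11 + b(T))² = (-11 - 6)² = (-17)² = 289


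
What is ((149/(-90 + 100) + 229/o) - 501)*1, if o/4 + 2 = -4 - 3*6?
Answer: -234473/480 ≈ -488.49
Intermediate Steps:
o = -96 (o = -8 + 4*(-4 - 3*6) = -8 + 4*(-4 - 18) = -8 + 4*(-22) = -8 - 88 = -96)
((149/(-90 + 100) + 229/o) - 501)*1 = ((149/(-90 + 100) + 229/(-96)) - 501)*1 = ((149/10 + 229*(-1/96)) - 501)*1 = ((149*(1/10) - 229/96) - 501)*1 = ((149/10 - 229/96) - 501)*1 = (6007/480 - 501)*1 = -234473/480*1 = -234473/480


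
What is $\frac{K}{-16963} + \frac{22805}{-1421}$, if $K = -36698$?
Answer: $- \frac{334693357}{24104423} \approx -13.885$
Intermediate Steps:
$\frac{K}{-16963} + \frac{22805}{-1421} = - \frac{36698}{-16963} + \frac{22805}{-1421} = \left(-36698\right) \left(- \frac{1}{16963}\right) + 22805 \left(- \frac{1}{1421}\right) = \frac{36698}{16963} - \frac{22805}{1421} = - \frac{334693357}{24104423}$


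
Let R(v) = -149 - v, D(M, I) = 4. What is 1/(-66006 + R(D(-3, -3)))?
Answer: -1/66159 ≈ -1.5115e-5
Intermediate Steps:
1/(-66006 + R(D(-3, -3))) = 1/(-66006 + (-149 - 1*4)) = 1/(-66006 + (-149 - 4)) = 1/(-66006 - 153) = 1/(-66159) = -1/66159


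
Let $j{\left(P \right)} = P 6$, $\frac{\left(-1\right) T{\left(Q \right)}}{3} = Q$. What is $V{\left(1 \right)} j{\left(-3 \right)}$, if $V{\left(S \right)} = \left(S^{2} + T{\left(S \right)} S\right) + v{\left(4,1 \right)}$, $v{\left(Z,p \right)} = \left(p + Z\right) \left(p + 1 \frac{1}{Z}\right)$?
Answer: $- \frac{153}{2} \approx -76.5$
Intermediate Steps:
$T{\left(Q \right)} = - 3 Q$
$v{\left(Z,p \right)} = \left(Z + p\right) \left(p + \frac{1}{Z}\right)$
$j{\left(P \right)} = 6 P$
$V{\left(S \right)} = \frac{25}{4} - 2 S^{2}$ ($V{\left(S \right)} = \left(S^{2} + - 3 S S\right) + \left(1 + 1^{2} + 4 \cdot 1 + 1 \cdot \frac{1}{4}\right) = \left(S^{2} - 3 S^{2}\right) + \left(1 + 1 + 4 + 1 \cdot \frac{1}{4}\right) = - 2 S^{2} + \left(1 + 1 + 4 + \frac{1}{4}\right) = - 2 S^{2} + \frac{25}{4} = \frac{25}{4} - 2 S^{2}$)
$V{\left(1 \right)} j{\left(-3 \right)} = \left(\frac{25}{4} - 2 \cdot 1^{2}\right) 6 \left(-3\right) = \left(\frac{25}{4} - 2\right) \left(-18\right) = \frac{17}{4} \left(-18\right) = - \frac{153}{2}$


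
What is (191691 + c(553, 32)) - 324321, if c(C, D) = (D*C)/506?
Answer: -33546542/253 ≈ -1.3260e+5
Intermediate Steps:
c(C, D) = C*D/506 (c(C, D) = (C*D)*(1/506) = C*D/506)
(191691 + c(553, 32)) - 324321 = (191691 + (1/506)*553*32) - 324321 = (191691 + 8848/253) - 324321 = 48506671/253 - 324321 = -33546542/253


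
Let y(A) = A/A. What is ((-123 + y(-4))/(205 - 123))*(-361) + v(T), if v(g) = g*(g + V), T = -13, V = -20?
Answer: 39610/41 ≈ 966.10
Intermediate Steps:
y(A) = 1
v(g) = g*(-20 + g) (v(g) = g*(g - 20) = g*(-20 + g))
((-123 + y(-4))/(205 - 123))*(-361) + v(T) = ((-123 + 1)/(205 - 123))*(-361) - 13*(-20 - 13) = -122/82*(-361) - 13*(-33) = -122*1/82*(-361) + 429 = -61/41*(-361) + 429 = 22021/41 + 429 = 39610/41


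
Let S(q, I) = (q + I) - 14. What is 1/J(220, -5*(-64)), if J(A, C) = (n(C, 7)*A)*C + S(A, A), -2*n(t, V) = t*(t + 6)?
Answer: -1/3672063574 ≈ -2.7233e-10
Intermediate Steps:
S(q, I) = -14 + I + q (S(q, I) = (I + q) - 14 = -14 + I + q)
n(t, V) = -t*(6 + t)/2 (n(t, V) = -t*(t + 6)/2 = -t*(6 + t)/2)
J(A, C) = -14 + 2*A - A*C**2*(6 + C)/2 (J(A, C) = ((-C*(6 + C)/2)*A)*C + (-14 + A + A) = (-A*C*(6 + C)/2)*C + (-14 + 2*A) = -A*C**2*(6 + C)/2 + (-14 + 2*A) = -14 + 2*A - A*C**2*(6 + C)/2)
1/J(220, -5*(-64)) = 1/(-14 + 2*220 - 1/2*220*(-5*(-64))**2*(6 - 5*(-64))) = 1/(-14 + 440 - 1/2*220*320**2*(6 + 320)) = 1/(-14 + 440 - 1/2*220*102400*326) = 1/(-14 + 440 - 3672064000) = 1/(-3672063574) = -1/3672063574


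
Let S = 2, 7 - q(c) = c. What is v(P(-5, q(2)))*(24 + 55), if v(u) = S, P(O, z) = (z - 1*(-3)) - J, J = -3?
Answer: 158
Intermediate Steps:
q(c) = 7 - c
P(O, z) = 6 + z (P(O, z) = (z - 1*(-3)) - 1*(-3) = (z + 3) + 3 = (3 + z) + 3 = 6 + z)
v(u) = 2
v(P(-5, q(2)))*(24 + 55) = 2*(24 + 55) = 2*79 = 158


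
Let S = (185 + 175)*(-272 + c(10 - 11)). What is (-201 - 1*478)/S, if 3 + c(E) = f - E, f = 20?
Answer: 679/91440 ≈ 0.0074256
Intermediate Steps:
c(E) = 17 - E (c(E) = -3 + (20 - E) = 17 - E)
S = -91440 (S = (185 + 175)*(-272 + (17 - (10 - 11))) = 360*(-272 + (17 - 1*(-1))) = 360*(-272 + (17 + 1)) = 360*(-272 + 18) = 360*(-254) = -91440)
(-201 - 1*478)/S = (-201 - 1*478)/(-91440) = (-201 - 478)*(-1/91440) = -679*(-1/91440) = 679/91440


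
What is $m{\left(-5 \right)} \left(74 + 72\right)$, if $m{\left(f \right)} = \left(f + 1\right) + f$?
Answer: $-1314$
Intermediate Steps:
$m{\left(f \right)} = 1 + 2 f$ ($m{\left(f \right)} = \left(1 + f\right) + f = 1 + 2 f$)
$m{\left(-5 \right)} \left(74 + 72\right) = \left(1 + 2 \left(-5\right)\right) \left(74 + 72\right) = \left(1 - 10\right) 146 = \left(-9\right) 146 = -1314$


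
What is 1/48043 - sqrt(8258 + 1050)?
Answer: 1/48043 - 2*sqrt(2327) ≈ -96.478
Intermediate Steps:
1/48043 - sqrt(8258 + 1050) = 1/48043 - sqrt(9308) = 1/48043 - 2*sqrt(2327)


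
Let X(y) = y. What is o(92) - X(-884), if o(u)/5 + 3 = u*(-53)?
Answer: -23511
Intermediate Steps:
o(u) = -15 - 265*u (o(u) = -15 + 5*(u*(-53)) = -15 + 5*(-53*u) = -15 - 265*u)
o(92) - X(-884) = (-15 - 265*92) - 1*(-884) = (-15 - 24380) + 884 = -24395 + 884 = -23511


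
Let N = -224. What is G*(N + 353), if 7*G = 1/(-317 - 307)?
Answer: -43/1456 ≈ -0.029533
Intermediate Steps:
G = -1/4368 (G = 1/(7*(-317 - 307)) = (1/7)/(-624) = (1/7)*(-1/624) = -1/4368 ≈ -0.00022894)
G*(N + 353) = -(-224 + 353)/4368 = -1/4368*129 = -43/1456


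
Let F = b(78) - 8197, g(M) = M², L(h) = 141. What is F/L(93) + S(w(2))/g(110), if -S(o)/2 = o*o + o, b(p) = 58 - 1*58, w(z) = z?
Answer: -24796348/426525 ≈ -58.136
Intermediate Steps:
b(p) = 0 (b(p) = 58 - 58 = 0)
F = -8197 (F = 0 - 8197 = -8197)
S(o) = -2*o - 2*o² (S(o) = -2*(o*o + o) = -2*(o² + o) = -2*(o + o²) = -2*o - 2*o²)
F/L(93) + S(w(2))/g(110) = -8197/141 + (-2*2*(1 + 2))/(110²) = -8197*1/141 - 2*2*3/12100 = -8197/141 - 12*1/12100 = -8197/141 - 3/3025 = -24796348/426525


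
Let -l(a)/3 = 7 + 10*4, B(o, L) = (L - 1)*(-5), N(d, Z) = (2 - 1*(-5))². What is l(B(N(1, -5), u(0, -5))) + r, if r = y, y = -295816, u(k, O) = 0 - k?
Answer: -295957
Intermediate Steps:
u(k, O) = -k
N(d, Z) = 49 (N(d, Z) = (2 + 5)² = 7² = 49)
B(o, L) = 5 - 5*L (B(o, L) = (-1 + L)*(-5) = 5 - 5*L)
l(a) = -141 (l(a) = -3*(7 + 10*4) = -3*(7 + 40) = -3*47 = -141)
r = -295816
l(B(N(1, -5), u(0, -5))) + r = -141 - 295816 = -295957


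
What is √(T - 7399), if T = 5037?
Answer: I*√2362 ≈ 48.6*I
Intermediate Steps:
√(T - 7399) = √(5037 - 7399) = √(-2362) = I*√2362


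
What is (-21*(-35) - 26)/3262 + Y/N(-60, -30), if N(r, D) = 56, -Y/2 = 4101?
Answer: -954115/6524 ≈ -146.25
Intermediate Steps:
Y = -8202 (Y = -2*4101 = -8202)
(-21*(-35) - 26)/3262 + Y/N(-60, -30) = (-21*(-35) - 26)/3262 - 8202/56 = (735 - 26)*(1/3262) - 8202*1/56 = 709*(1/3262) - 4101/28 = 709/3262 - 4101/28 = -954115/6524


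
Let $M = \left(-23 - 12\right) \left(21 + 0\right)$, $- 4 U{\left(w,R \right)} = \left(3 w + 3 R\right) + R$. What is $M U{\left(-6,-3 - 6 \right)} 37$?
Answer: $- \frac{734265}{2} \approx -3.6713 \cdot 10^{5}$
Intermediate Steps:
$U{\left(w,R \right)} = - R - \frac{3 w}{4}$ ($U{\left(w,R \right)} = - \frac{\left(3 w + 3 R\right) + R}{4} = - \frac{\left(3 R + 3 w\right) + R}{4} = - \frac{3 w + 4 R}{4} = - R - \frac{3 w}{4}$)
$M = -735$ ($M = \left(-35\right) 21 = -735$)
$M U{\left(-6,-3 - 6 \right)} 37 = - 735 \left(- (-3 - 6) - - \frac{9}{2}\right) 37 = - 735 \left(- (-3 - 6) + \frac{9}{2}\right) 37 = - 735 \left(\left(-1\right) \left(-9\right) + \frac{9}{2}\right) 37 = - 735 \left(9 + \frac{9}{2}\right) 37 = \left(-735\right) \frac{27}{2} \cdot 37 = \left(- \frac{19845}{2}\right) 37 = - \frac{734265}{2}$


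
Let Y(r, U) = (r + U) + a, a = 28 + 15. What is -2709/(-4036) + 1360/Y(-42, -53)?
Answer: -1337023/52468 ≈ -25.483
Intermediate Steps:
a = 43
Y(r, U) = 43 + U + r (Y(r, U) = (r + U) + 43 = (U + r) + 43 = 43 + U + r)
-2709/(-4036) + 1360/Y(-42, -53) = -2709/(-4036) + 1360/(43 - 53 - 42) = -2709*(-1/4036) + 1360/(-52) = 2709/4036 + 1360*(-1/52) = 2709/4036 - 340/13 = -1337023/52468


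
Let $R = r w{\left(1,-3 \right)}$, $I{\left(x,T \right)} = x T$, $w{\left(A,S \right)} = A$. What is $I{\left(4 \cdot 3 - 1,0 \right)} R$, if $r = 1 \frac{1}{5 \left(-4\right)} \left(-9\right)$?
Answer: $0$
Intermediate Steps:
$I{\left(x,T \right)} = T x$
$r = \frac{9}{20}$ ($r = 1 \frac{1}{-20} \left(-9\right) = 1 \left(- \frac{1}{20}\right) \left(-9\right) = \left(- \frac{1}{20}\right) \left(-9\right) = \frac{9}{20} \approx 0.45$)
$R = \frac{9}{20}$ ($R = \frac{9}{20} \cdot 1 = \frac{9}{20} \approx 0.45$)
$I{\left(4 \cdot 3 - 1,0 \right)} R = 0 \left(4 \cdot 3 - 1\right) \frac{9}{20} = 0 \left(12 - 1\right) \frac{9}{20} = 0 \cdot 11 \cdot \frac{9}{20} = 0 \cdot \frac{9}{20} = 0$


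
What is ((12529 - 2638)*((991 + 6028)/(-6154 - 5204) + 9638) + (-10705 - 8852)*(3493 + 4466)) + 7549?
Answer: -76127964753/1262 ≈ -6.0323e+7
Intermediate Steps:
((12529 - 2638)*((991 + 6028)/(-6154 - 5204) + 9638) + (-10705 - 8852)*(3493 + 4466)) + 7549 = (9891*(7019/(-11358) + 9638) - 19557*7959) + 7549 = (9891*(7019*(-1/11358) + 9638) - 155654163) + 7549 = (9891*(-7019/11358 + 9638) - 155654163) + 7549 = (9891*(109461385/11358) - 155654163) + 7549 = (120298062115/1262 - 155654163) + 7549 = -76137491591/1262 + 7549 = -76127964753/1262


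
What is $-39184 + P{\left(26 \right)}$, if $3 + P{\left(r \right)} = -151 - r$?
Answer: $-39364$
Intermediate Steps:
$P{\left(r \right)} = -154 - r$ ($P{\left(r \right)} = -3 - \left(151 + r\right) = -154 - r$)
$-39184 + P{\left(26 \right)} = -39184 - 180 = -39364$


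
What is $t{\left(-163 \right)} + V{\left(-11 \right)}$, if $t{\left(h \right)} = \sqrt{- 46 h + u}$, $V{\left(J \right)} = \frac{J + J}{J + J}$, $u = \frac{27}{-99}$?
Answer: $1 + \frac{5 \sqrt{36289}}{11} \approx 87.589$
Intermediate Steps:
$u = - \frac{3}{11}$ ($u = 27 \left(- \frac{1}{99}\right) = - \frac{3}{11} \approx -0.27273$)
$V{\left(J \right)} = 1$ ($V{\left(J \right)} = \frac{2 J}{2 J} = 2 J \frac{1}{2 J} = 1$)
$t{\left(h \right)} = \sqrt{- \frac{3}{11} - 46 h}$ ($t{\left(h \right)} = \sqrt{- 46 h - \frac{3}{11}} = \sqrt{- \frac{3}{11} - 46 h}$)
$t{\left(-163 \right)} + V{\left(-11 \right)} = \frac{\sqrt{-33 - -907258}}{11} + 1 = \frac{\sqrt{-33 + 907258}}{11} + 1 = \frac{\sqrt{907225}}{11} + 1 = \frac{5 \sqrt{36289}}{11} + 1 = 1 + \frac{5 \sqrt{36289}}{11}$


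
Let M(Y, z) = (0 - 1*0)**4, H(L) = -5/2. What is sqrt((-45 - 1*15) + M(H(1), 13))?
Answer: 2*I*sqrt(15) ≈ 7.746*I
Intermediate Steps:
H(L) = -5/2 (H(L) = -5*1/2 = -5/2)
M(Y, z) = 0 (M(Y, z) = (0 + 0)**4 = 0**4 = 0)
sqrt((-45 - 1*15) + M(H(1), 13)) = sqrt((-45 - 1*15) + 0) = sqrt((-45 - 15) + 0) = sqrt(-60 + 0) = sqrt(-60) = 2*I*sqrt(15)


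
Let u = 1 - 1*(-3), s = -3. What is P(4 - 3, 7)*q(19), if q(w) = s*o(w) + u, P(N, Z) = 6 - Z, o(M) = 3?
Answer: 5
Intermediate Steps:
u = 4 (u = 1 + 3 = 4)
q(w) = -5 (q(w) = -3*3 + 4 = -9 + 4 = -5)
P(4 - 3, 7)*q(19) = (6 - 1*7)*(-5) = (6 - 7)*(-5) = -1*(-5) = 5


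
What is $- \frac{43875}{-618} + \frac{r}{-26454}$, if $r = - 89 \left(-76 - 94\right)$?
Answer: $\frac{191886485}{2724762} \approx 70.423$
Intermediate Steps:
$r = 15130$ ($r = \left(-89\right) \left(-170\right) = 15130$)
$- \frac{43875}{-618} + \frac{r}{-26454} = - \frac{43875}{-618} + \frac{15130}{-26454} = \left(-43875\right) \left(- \frac{1}{618}\right) + 15130 \left(- \frac{1}{26454}\right) = \frac{14625}{206} - \frac{7565}{13227} = \frac{191886485}{2724762}$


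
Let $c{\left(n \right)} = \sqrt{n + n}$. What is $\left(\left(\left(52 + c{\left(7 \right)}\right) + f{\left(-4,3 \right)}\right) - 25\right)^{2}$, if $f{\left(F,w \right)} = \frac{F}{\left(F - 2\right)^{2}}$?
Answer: $\frac{59698}{81} + \frac{484 \sqrt{14}}{9} \approx 938.23$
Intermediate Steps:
$c{\left(n \right)} = \sqrt{2} \sqrt{n}$ ($c{\left(n \right)} = \sqrt{2 n} = \sqrt{2} \sqrt{n}$)
$f{\left(F,w \right)} = \frac{F}{\left(-2 + F\right)^{2}}$
$\left(\left(\left(52 + c{\left(7 \right)}\right) + f{\left(-4,3 \right)}\right) - 25\right)^{2} = \left(\left(\left(52 + \sqrt{2} \sqrt{7}\right) - \frac{4}{\left(-2 - 4\right)^{2}}\right) - 25\right)^{2} = \left(\left(\left(52 + \sqrt{14}\right) - \frac{4}{36}\right) - 25\right)^{2} = \left(\left(\left(52 + \sqrt{14}\right) - \frac{1}{9}\right) - 25\right)^{2} = \left(\left(\frac{467}{9} + \sqrt{14}\right) - 25\right)^{2} = \left(\frac{242}{9} + \sqrt{14}\right)^{2}$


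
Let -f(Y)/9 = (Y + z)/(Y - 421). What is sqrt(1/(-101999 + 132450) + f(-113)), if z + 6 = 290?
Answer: sqrt(84673095008398)/5420278 ≈ 1.6977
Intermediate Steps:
z = 284 (z = -6 + 290 = 284)
f(Y) = -9*(284 + Y)/(-421 + Y) (f(Y) = -9*(Y + 284)/(Y - 421) = -9*(284 + Y)/(-421 + Y))
sqrt(1/(-101999 + 132450) + f(-113)) = sqrt(1/(-101999 + 132450) + 9*(-284 - 1*(-113))/(-421 - 113)) = sqrt(1/30451 + 9*(-284 + 113)/(-534)) = sqrt(1/30451 + 9*(-1/534)*(-171)) = sqrt(1/30451 + 513/178) = sqrt(15621541/5420278) = sqrt(84673095008398)/5420278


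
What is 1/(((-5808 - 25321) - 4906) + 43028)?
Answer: 1/6993 ≈ 0.00014300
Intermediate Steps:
1/(((-5808 - 25321) - 4906) + 43028) = 1/((-31129 - 4906) + 43028) = 1/(-36035 + 43028) = 1/6993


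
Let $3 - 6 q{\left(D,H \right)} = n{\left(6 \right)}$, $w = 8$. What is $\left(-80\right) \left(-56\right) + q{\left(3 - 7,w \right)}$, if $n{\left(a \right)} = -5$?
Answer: $\frac{13444}{3} \approx 4481.3$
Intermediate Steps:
$q{\left(D,H \right)} = \frac{4}{3}$ ($q{\left(D,H \right)} = \frac{1}{2} - - \frac{5}{6} = \frac{1}{2} + \frac{5}{6} = \frac{4}{3}$)
$\left(-80\right) \left(-56\right) + q{\left(3 - 7,w \right)} = \left(-80\right) \left(-56\right) + \frac{4}{3} = 4480 + \frac{4}{3} = \frac{13444}{3}$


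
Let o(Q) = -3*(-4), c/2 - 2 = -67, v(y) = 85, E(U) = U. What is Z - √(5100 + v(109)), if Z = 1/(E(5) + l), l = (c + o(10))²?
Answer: 1/13929 - √5185 ≈ -72.007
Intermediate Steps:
c = -130 (c = 4 + 2*(-67) = 4 - 134 = -130)
o(Q) = 12
l = 13924 (l = (-130 + 12)² = (-118)² = 13924)
Z = 1/13929 (Z = 1/(5 + 13924) = 1/13929 ≈ 7.1793e-5)
Z - √(5100 + v(109)) = 1/13929 - √(5100 + 85) = 1/13929 - √5185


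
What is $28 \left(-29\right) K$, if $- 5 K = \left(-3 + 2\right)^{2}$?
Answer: $\frac{812}{5} \approx 162.4$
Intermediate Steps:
$K = - \frac{1}{5}$ ($K = - \frac{\left(-3 + 2\right)^{2}}{5} = - \frac{\left(-1\right)^{2}}{5} = \left(- \frac{1}{5}\right) 1 = - \frac{1}{5} \approx -0.2$)
$28 \left(-29\right) K = 28 \left(-29\right) \left(- \frac{1}{5}\right) = \left(-812\right) \left(- \frac{1}{5}\right) = \frac{812}{5}$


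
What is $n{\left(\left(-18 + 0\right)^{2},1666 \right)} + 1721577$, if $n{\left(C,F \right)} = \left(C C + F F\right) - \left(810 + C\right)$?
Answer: $4600975$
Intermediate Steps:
$n{\left(C,F \right)} = -810 + C^{2} + F^{2} - C$ ($n{\left(C,F \right)} = \left(C^{2} + F^{2}\right) - \left(810 + C\right) = -810 + C^{2} + F^{2} - C$)
$n{\left(\left(-18 + 0\right)^{2},1666 \right)} + 1721577 = \left(-810 + \left(\left(-18 + 0\right)^{2}\right)^{2} + 1666^{2} - \left(-18 + 0\right)^{2}\right) + 1721577 = \left(-810 + \left(\left(-18\right)^{2}\right)^{2} + 2775556 - \left(-18\right)^{2}\right) + 1721577 = \left(-810 + 324^{2} + 2775556 - 324\right) + 1721577 = \left(-810 + 104976 + 2775556 - 324\right) + 1721577 = 2879398 + 1721577 = 4600975$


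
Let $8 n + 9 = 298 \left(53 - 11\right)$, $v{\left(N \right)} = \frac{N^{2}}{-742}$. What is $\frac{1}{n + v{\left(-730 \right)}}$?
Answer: $\frac{2968}{2508497} \approx 0.0011832$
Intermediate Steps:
$v{\left(N \right)} = - \frac{N^{2}}{742}$
$n = \frac{12507}{8}$ ($n = - \frac{9}{8} + \frac{298 \left(53 - 11\right)}{8} = - \frac{9}{8} + \frac{298 \cdot 42}{8} = - \frac{9}{8} + \frac{1}{8} \cdot 12516 = - \frac{9}{8} + \frac{3129}{2} = \frac{12507}{8} \approx 1563.4$)
$\frac{1}{n + v{\left(-730 \right)}} = \frac{1}{\frac{12507}{8} - \frac{\left(-730\right)^{2}}{742}} = \frac{1}{\frac{12507}{8} - \frac{266450}{371}} = \frac{1}{\frac{2508497}{2968}} = \frac{2968}{2508497}$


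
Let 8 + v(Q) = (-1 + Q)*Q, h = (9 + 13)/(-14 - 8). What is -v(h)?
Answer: 6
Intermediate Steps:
h = -1 (h = 22/(-22) = 22*(-1/22) = -1)
v(Q) = -8 + Q*(-1 + Q) (v(Q) = -8 + (-1 + Q)*Q = -8 + Q*(-1 + Q))
-v(h) = -(-8 + (-1)² - 1*(-1)) = -(-8 + 1 + 1) = -1*(-6) = 6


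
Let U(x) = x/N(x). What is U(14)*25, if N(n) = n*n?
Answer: 25/14 ≈ 1.7857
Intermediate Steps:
N(n) = n**2
U(x) = 1/x (U(x) = x/(x**2) = x/x**2 = 1/x)
U(14)*25 = 25/14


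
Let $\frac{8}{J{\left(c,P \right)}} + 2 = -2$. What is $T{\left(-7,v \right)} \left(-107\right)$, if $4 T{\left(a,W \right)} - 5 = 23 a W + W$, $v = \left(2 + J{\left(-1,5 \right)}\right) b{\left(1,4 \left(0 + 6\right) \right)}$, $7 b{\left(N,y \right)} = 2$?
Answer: $- \frac{535}{4} \approx -133.75$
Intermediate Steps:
$J{\left(c,P \right)} = -2$ ($J{\left(c,P \right)} = \frac{8}{-2 - 2} = \frac{8}{-4} = 8 \left(- \frac{1}{4}\right) = -2$)
$b{\left(N,y \right)} = \frac{2}{7}$ ($b{\left(N,y \right)} = \frac{1}{7} \cdot 2 = \frac{2}{7}$)
$v = 0$ ($v = \left(2 - 2\right) \frac{2}{7} = 0 \cdot \frac{2}{7} = 0$)
$T{\left(a,W \right)} = \frac{5}{4} + \frac{W}{4} + \frac{23 W a}{4}$ ($T{\left(a,W \right)} = \frac{5}{4} + \frac{23 a W + W}{4} = \frac{5}{4} + \frac{23 W a + W}{4} = \frac{5}{4} + \frac{W + 23 W a}{4} = \frac{5}{4} + \left(\frac{W}{4} + \frac{23 W a}{4}\right) = \frac{5}{4} + \frac{W}{4} + \frac{23 W a}{4}$)
$T{\left(-7,v \right)} \left(-107\right) = \left(\frac{5}{4} + \frac{1}{4} \cdot 0 + \frac{23}{4} \cdot 0 \left(-7\right)\right) \left(-107\right) = \left(\frac{5}{4} + 0 + 0\right) \left(-107\right) = \frac{5}{4} \left(-107\right) = - \frac{535}{4}$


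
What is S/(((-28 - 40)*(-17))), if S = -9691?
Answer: -9691/1156 ≈ -8.3832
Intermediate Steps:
S/(((-28 - 40)*(-17))) = -9691*(-1/(17*(-28 - 40))) = -9691/((-68*(-17))) = -9691/1156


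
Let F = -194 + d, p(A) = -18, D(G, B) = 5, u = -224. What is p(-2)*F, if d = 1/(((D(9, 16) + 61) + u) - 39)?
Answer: 687942/197 ≈ 3492.1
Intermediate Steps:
d = -1/197 (d = 1/(((5 + 61) - 224) - 39) = 1/((66 - 224) - 39) = 1/(-158 - 39) = 1/(-197) = -1/197 ≈ -0.0050761)
F = -38219/197 (F = -194 - 1/197 = -38219/197 ≈ -194.01)
p(-2)*F = -18*(-38219/197) = 687942/197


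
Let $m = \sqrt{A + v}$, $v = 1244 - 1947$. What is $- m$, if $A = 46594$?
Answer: $- 3 \sqrt{5099} \approx -214.22$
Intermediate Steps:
$v = -703$ ($v = 1244 - 1947 = -703$)
$m = 3 \sqrt{5099}$ ($m = \sqrt{46594 - 703} = \sqrt{45891} = 3 \sqrt{5099} \approx 214.22$)
$- m = - 3 \sqrt{5099}$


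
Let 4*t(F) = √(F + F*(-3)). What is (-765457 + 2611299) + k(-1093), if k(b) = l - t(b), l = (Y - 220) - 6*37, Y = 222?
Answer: 1845622 - √2186/4 ≈ 1.8456e+6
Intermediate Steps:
t(F) = √2*√(-F)/4 (t(F) = √(F + F*(-3))/4 = √(F - 3*F)/4 = √(-2*F)/4 = (√2*√(-F))/4 = √2*√(-F)/4)
l = -220 (l = (222 - 220) - 6*37 = 2 - 222 = -220)
k(b) = -220 - √2*√(-b)/4
(-765457 + 2611299) + k(-1093) = (-765457 + 2611299) + (-220 - √2*√(-1*(-1093))/4) = 1845842 + (-220 - √2*√1093/4) = 1845842 + (-220 - √2186/4) = 1845622 - √2186/4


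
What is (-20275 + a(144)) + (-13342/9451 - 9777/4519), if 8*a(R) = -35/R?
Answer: -997724582190215/49200847488 ≈ -20279.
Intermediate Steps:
a(R) = -35/(8*R) (a(R) = (-35/R)/8 = -35/(8*R))
(-20275 + a(144)) + (-13342/9451 - 9777/4519) = (-20275 - 35/8/144) + (-13342/9451 - 9777/4519) = (-20275 - 35/8*1/144) + (-13342*1/9451 - 9777*1/4519) = (-20275 - 35/1152) + (-13342/9451 - 9777/4519) = -23356835/1152 - 152694925/42709069 = -997724582190215/49200847488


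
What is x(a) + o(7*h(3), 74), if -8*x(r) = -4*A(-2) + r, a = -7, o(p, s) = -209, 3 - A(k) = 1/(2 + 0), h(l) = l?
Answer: -1655/8 ≈ -206.88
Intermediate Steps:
A(k) = 5/2 (A(k) = 3 - 1/(2 + 0) = 3 - 1/2 = 3 - 1*½ = 3 - ½ = 5/2)
x(r) = 5/4 - r/8 (x(r) = -(-4*5/2 + r)/8 = -(-10 + r)/8 = 5/4 - r/8)
x(a) + o(7*h(3), 74) = (5/4 - ⅛*(-7)) - 209 = (5/4 + 7/8) - 209 = 17/8 - 209 = -1655/8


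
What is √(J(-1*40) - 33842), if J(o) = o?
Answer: I*√33882 ≈ 184.07*I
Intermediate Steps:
√(J(-1*40) - 33842) = √(-1*40 - 33842) = √(-40 - 33842) = √(-33882) = I*√33882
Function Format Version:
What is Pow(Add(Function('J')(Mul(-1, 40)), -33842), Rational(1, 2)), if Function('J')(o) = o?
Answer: Mul(I, Pow(33882, Rational(1, 2))) ≈ Mul(184.07, I)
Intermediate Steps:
Pow(Add(Function('J')(Mul(-1, 40)), -33842), Rational(1, 2)) = Pow(Add(Mul(-1, 40), -33842), Rational(1, 2)) = Pow(Add(-40, -33842), Rational(1, 2)) = Pow(-33882, Rational(1, 2)) = Mul(I, Pow(33882, Rational(1, 2)))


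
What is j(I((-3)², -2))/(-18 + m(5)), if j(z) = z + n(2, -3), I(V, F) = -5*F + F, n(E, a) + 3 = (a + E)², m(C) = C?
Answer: -6/13 ≈ -0.46154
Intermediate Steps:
n(E, a) = -3 + (E + a)² (n(E, a) = -3 + (a + E)² = -3 + (E + a)²)
I(V, F) = -4*F
j(z) = -2 + z (j(z) = z + (-3 + (2 - 3)²) = z + (-3 + (-1)²) = z + (-3 + 1) = z - 2 = -2 + z)
j(I((-3)², -2))/(-18 + m(5)) = (-2 - 4*(-2))/(-18 + 5) = (-2 + 8)/(-13) = 6*(-1/13) = -6/13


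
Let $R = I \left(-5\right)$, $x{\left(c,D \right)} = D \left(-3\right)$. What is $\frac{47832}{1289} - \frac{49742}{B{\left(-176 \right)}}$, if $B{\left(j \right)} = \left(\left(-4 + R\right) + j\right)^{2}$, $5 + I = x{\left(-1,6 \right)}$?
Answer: $\frac{137972762}{5446025} \approx 25.335$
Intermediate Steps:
$x{\left(c,D \right)} = - 3 D$
$I = -23$ ($I = -5 - 18 = -23$)
$R = 115$ ($R = \left(-23\right) \left(-5\right) = 115$)
$B{\left(j \right)} = \left(111 + j\right)^{2}$ ($B{\left(j \right)} = \left(\left(-4 + 115\right) + j\right)^{2} = \left(111 + j\right)^{2}$)
$\frac{47832}{1289} - \frac{49742}{B{\left(-176 \right)}} = \frac{47832}{1289} - \frac{49742}{\left(111 - 176\right)^{2}} = 47832 \cdot \frac{1}{1289} - \frac{49742}{\left(-65\right)^{2}} = \frac{47832}{1289} - \frac{49742}{4225} = \frac{137972762}{5446025}$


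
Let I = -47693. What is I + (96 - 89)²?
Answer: -47644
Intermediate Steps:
I + (96 - 89)² = -47693 + (96 - 89)² = -47693 + 7² = -47693 + 49 = -47644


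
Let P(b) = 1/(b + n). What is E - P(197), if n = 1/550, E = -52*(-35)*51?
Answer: 10057139270/108351 ≈ 92820.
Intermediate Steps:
E = 92820 (E = 1820*51 = 92820)
n = 1/550 ≈ 0.0018182
P(b) = 1/(1/550 + b) (P(b) = 1/(b + 1/550) = 1/(1/550 + b))
E - P(197) = 92820 - 550/(1 + 550*197) = 92820 - 550/(1 + 108350) = 92820 - 550/108351 = 10057139270/108351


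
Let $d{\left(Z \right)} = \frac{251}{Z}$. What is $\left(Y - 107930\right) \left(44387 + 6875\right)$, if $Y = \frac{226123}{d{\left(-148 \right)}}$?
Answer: $- \frac{3104254172108}{251} \approx -1.2368 \cdot 10^{10}$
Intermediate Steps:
$Y = - \frac{33466204}{251}$ ($Y = \frac{226123}{251 \frac{1}{-148}} = \frac{226123}{251 \left(- \frac{1}{148}\right)} = \frac{226123}{- \frac{251}{148}} = 226123 \left(- \frac{148}{251}\right) = - \frac{33466204}{251} \approx -1.3333 \cdot 10^{5}$)
$\left(Y - 107930\right) \left(44387 + 6875\right) = \left(- \frac{33466204}{251} - 107930\right) \left(44387 + 6875\right) = \left(- \frac{60556634}{251}\right) 51262 = - \frac{3104254172108}{251}$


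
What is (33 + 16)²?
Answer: 2401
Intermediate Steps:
(33 + 16)² = 49² = 2401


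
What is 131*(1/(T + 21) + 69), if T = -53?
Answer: 289117/32 ≈ 9034.9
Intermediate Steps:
131*(1/(T + 21) + 69) = 131*(1/(-53 + 21) + 69) = 131*(1/(-32) + 69) = 131*(-1/32 + 69) = 131*(2207/32) = 289117/32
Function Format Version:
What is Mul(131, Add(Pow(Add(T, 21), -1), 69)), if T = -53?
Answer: Rational(289117, 32) ≈ 9034.9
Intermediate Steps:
Mul(131, Add(Pow(Add(T, 21), -1), 69)) = Mul(131, Add(Pow(Add(-53, 21), -1), 69)) = Mul(131, Add(Pow(-32, -1), 69)) = Mul(131, Add(Rational(-1, 32), 69)) = Mul(131, Rational(2207, 32)) = Rational(289117, 32)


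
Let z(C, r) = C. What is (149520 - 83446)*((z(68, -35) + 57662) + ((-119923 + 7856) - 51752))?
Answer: -7009724586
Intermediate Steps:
(149520 - 83446)*((z(68, -35) + 57662) + ((-119923 + 7856) - 51752)) = (149520 - 83446)*((68 + 57662) + ((-119923 + 7856) - 51752)) = 66074*(57730 + (-112067 - 51752)) = 66074*(57730 - 163819) = 66074*(-106089) = -7009724586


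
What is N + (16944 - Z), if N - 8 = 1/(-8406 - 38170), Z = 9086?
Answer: 366366815/46576 ≈ 7866.0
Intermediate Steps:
N = 372607/46576 (N = 8 + 1/(-8406 - 38170) = 8 + 1/(-46576) = 8 - 1/46576 = 372607/46576 ≈ 8.0000)
N + (16944 - Z) = 372607/46576 + (16944 - 1*9086) = 372607/46576 + (16944 - 9086) = 372607/46576 + 7858 = 366366815/46576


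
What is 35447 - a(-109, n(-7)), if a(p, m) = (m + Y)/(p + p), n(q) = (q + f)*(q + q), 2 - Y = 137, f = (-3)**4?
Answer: 7726275/218 ≈ 35442.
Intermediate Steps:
f = 81
Y = -135 (Y = 2 - 1*137 = 2 - 137 = -135)
n(q) = 2*q*(81 + q) (n(q) = (q + 81)*(q + q) = (81 + q)*(2*q) = 2*q*(81 + q))
a(p, m) = (-135 + m)/(2*p) (a(p, m) = (m - 135)/(p + p) = (-135 + m)/((2*p)) = (-135 + m)*(1/(2*p)) = (-135 + m)/(2*p))
35447 - a(-109, n(-7)) = 35447 - (-135 + 2*(-7)*(81 - 7))/(2*(-109)) = 35447 - (-1)*(-135 + 2*(-7)*74)/(2*109) = 35447 - (-1)*(-135 - 1036)/(2*109) = 35447 - (-1)*(-1171)/(2*109) = 35447 - 1*1171/218 = 35447 - 1171/218 = 7726275/218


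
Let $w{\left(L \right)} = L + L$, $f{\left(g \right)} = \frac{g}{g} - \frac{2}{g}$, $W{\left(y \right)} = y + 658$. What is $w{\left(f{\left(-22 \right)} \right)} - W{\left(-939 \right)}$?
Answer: $\frac{3115}{11} \approx 283.18$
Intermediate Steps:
$W{\left(y \right)} = 658 + y$
$f{\left(g \right)} = 1 - \frac{2}{g}$
$w{\left(L \right)} = 2 L$
$w{\left(f{\left(-22 \right)} \right)} - W{\left(-939 \right)} = 2 \frac{-2 - 22}{-22} - \left(658 - 939\right) = 2 \left(\left(- \frac{1}{22}\right) \left(-24\right)\right) - -281 = 2 \cdot \frac{12}{11} + 281 = \frac{24}{11} + 281 = \frac{3115}{11}$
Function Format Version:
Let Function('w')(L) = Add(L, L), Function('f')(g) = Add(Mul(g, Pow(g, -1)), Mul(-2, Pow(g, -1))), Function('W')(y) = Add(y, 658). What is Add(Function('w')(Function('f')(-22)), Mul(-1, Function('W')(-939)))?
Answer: Rational(3115, 11) ≈ 283.18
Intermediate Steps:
Function('W')(y) = Add(658, y)
Function('f')(g) = Add(1, Mul(-2, Pow(g, -1)))
Function('w')(L) = Mul(2, L)
Add(Function('w')(Function('f')(-22)), Mul(-1, Function('W')(-939))) = Add(Mul(2, Mul(Pow(-22, -1), Add(-2, -22))), Mul(-1, Add(658, -939))) = Add(Mul(2, Mul(Rational(-1, 22), -24)), Mul(-1, -281)) = Add(Mul(2, Rational(12, 11)), 281) = Add(Rational(24, 11), 281) = Rational(3115, 11)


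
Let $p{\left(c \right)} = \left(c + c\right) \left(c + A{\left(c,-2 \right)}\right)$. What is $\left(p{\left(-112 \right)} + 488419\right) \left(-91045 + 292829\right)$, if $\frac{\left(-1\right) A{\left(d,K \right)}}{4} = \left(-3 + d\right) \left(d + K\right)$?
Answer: $2473885359528$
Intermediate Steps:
$A{\left(d,K \right)} = - 4 \left(-3 + d\right) \left(K + d\right)$ ($A{\left(d,K \right)} = - 4 \left(-3 + d\right) \left(d + K\right) = - 4 \left(-3 + d\right) \left(K + d\right)$)
$p{\left(c \right)} = 2 c \left(-24 - 4 c^{2} + 21 c\right)$ ($p{\left(c \right)} = \left(c + c\right) \left(c + \left(- 4 c^{2} + 12 \left(-2\right) + 12 c - - 8 c\right)\right) = 2 c \left(c + \left(- 4 c^{2} - 24 + 12 c + 8 c\right)\right) = 2 c \left(c - \left(24 - 20 c + 4 c^{2}\right)\right) = 2 c \left(-24 - 4 c^{2} + 21 c\right)$)
$\left(p{\left(-112 \right)} + 488419\right) \left(-91045 + 292829\right) = \left(2 \left(-112\right) \left(-24 - 4 \left(-112\right)^{2} + 21 \left(-112\right)\right) + 488419\right) \left(-91045 + 292829\right) = \left(2 \left(-112\right) \left(-24 - 50176 - 2352\right) + 488419\right) 201784 = \left(2 \left(-112\right) \left(-52552\right) + 488419\right) 201784 = \left(11771648 + 488419\right) 201784 = 12260067 \cdot 201784 = 2473885359528$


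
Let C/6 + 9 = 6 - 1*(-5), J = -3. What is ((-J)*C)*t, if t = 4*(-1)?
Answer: -144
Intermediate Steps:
t = -4
C = 12 (C = -54 + 6*(6 - 1*(-5)) = -54 + 6*(6 + 5) = -54 + 6*11 = -54 + 66 = 12)
((-J)*C)*t = (-1*(-3)*12)*(-4) = (3*12)*(-4) = 36*(-4) = -144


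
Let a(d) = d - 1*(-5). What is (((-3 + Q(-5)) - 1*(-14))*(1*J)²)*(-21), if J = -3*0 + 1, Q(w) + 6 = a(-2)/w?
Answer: -462/5 ≈ -92.400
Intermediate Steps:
a(d) = 5 + d (a(d) = d + 5 = 5 + d)
Q(w) = -6 + 3/w (Q(w) = -6 + (5 - 2)/w = -6 + 3/w)
J = 1 (J = 0 + 1 = 1)
(((-3 + Q(-5)) - 1*(-14))*(1*J)²)*(-21) = (((-3 + (-6 + 3/(-5))) - 1*(-14))*(1*1)²)*(-21) = (((-3 + (-6 + 3*(-⅕))) + 14)*1²)*(-21) = (((-3 + (-6 - ⅗)) + 14)*1)*(-21) = (((-3 - 33/5) + 14)*1)*(-21) = ((-48/5 + 14)*1)*(-21) = ((22/5)*1)*(-21) = (22/5)*(-21) = -462/5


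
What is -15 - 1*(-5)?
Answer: -10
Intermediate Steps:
-15 - 1*(-5) = -15 + 5 = -10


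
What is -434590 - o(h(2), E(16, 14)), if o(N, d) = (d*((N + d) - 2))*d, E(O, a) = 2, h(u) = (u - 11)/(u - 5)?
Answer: -434602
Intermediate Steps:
h(u) = (-11 + u)/(-5 + u)
o(N, d) = d²*(-2 + N + d) (o(N, d) = (d*(-2 + N + d))*d = d²*(-2 + N + d))
-434590 - o(h(2), E(16, 14)) = -434590 - 2²*(-2 + (-11 + 2)/(-5 + 2) + 2) = -434590 - 4*(-2 - 9/(-3) + 2) = -434590 - 4*(-2 - ⅓*(-9) + 2) = -434590 - 4*(-2 + 3 + 2) = -434590 - 4*3 = -434590 - 1*12 = -434590 - 12 = -434602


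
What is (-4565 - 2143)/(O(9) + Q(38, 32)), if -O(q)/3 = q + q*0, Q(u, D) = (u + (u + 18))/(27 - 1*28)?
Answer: 6708/121 ≈ 55.438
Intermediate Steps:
Q(u, D) = -18 - 2*u (Q(u, D) = (u + (18 + u))/(27 - 28) = (18 + 2*u)/(-1) = (18 + 2*u)*(-1) = -18 - 2*u)
O(q) = -3*q (O(q) = -3*(q + q*0) = -3*(q + 0) = -3*q)
(-4565 - 2143)/(O(9) + Q(38, 32)) = (-4565 - 2143)/(-3*9 + (-18 - 2*38)) = -6708/(-27 + (-18 - 76)) = -6708/(-27 - 94) = -6708/(-121) = -6708*(-1/121) = 6708/121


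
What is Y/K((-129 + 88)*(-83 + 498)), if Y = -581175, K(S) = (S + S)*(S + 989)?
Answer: -945/886772 ≈ -0.0010657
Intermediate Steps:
K(S) = 2*S*(989 + S) (K(S) = (2*S)*(989 + S) = 2*S*(989 + S))
Y/K((-129 + 88)*(-83 + 498)) = -581175*1/(2*(-129 + 88)*(-83 + 498)*(989 + (-129 + 88)*(-83 + 498))) = -581175*(-1/(34030*(989 - 41*415))) = -581175*(-1/(34030*(989 - 17015))) = -581175/(2*(-17015)*(-16026)) = -581175/545364780 = -581175*1/545364780 = -945/886772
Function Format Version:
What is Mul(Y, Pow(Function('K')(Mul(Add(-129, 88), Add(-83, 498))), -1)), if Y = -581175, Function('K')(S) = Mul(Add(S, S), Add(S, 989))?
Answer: Rational(-945, 886772) ≈ -0.0010657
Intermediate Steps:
Function('K')(S) = Mul(2, S, Add(989, S)) (Function('K')(S) = Mul(Mul(2, S), Add(989, S)) = Mul(2, S, Add(989, S)))
Mul(Y, Pow(Function('K')(Mul(Add(-129, 88), Add(-83, 498))), -1)) = Mul(-581175, Pow(Mul(2, Mul(Add(-129, 88), Add(-83, 498)), Add(989, Mul(Add(-129, 88), Add(-83, 498)))), -1)) = Mul(-581175, Pow(Mul(2, Mul(-41, 415), Add(989, Mul(-41, 415))), -1)) = Mul(-581175, Pow(Mul(2, -17015, Add(989, -17015)), -1)) = Mul(-581175, Pow(Mul(2, -17015, -16026), -1)) = Mul(-581175, Pow(545364780, -1)) = Mul(-581175, Rational(1, 545364780)) = Rational(-945, 886772)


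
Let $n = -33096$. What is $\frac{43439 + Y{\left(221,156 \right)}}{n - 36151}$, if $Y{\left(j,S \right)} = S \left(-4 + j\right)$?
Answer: $- \frac{77291}{69247} \approx -1.1162$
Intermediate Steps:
$\frac{43439 + Y{\left(221,156 \right)}}{n - 36151} = \frac{43439 + 156 \left(-4 + 221\right)}{-33096 - 36151} = \frac{43439 + 156 \cdot 217}{-69247} = \left(43439 + 33852\right) \left(- \frac{1}{69247}\right) = 77291 \left(- \frac{1}{69247}\right) = - \frac{77291}{69247}$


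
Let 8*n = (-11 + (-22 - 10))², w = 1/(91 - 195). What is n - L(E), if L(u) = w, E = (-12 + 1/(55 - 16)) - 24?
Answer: 12019/52 ≈ 231.13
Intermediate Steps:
w = -1/104 (w = 1/(-104) = -1/104 ≈ -0.0096154)
E = -1403/39 (E = (-12 + 1/39) - 24 = -467/39 - 24 = -1403/39 ≈ -35.974)
L(u) = -1/104
n = 1849/8 (n = (-11 + (-22 - 10))²/8 = (-11 - 32)²/8 = (⅛)*(-43)² = (⅛)*1849 = 1849/8 ≈ 231.13)
n - L(E) = 1849/8 - 1*(-1/104) = 1849/8 + 1/104 = 12019/52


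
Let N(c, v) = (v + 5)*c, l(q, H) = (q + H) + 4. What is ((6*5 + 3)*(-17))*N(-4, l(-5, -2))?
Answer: 4488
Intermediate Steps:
l(q, H) = 4 + H + q (l(q, H) = (H + q) + 4 = 4 + H + q)
N(c, v) = c*(5 + v) (N(c, v) = (5 + v)*c = c*(5 + v))
((6*5 + 3)*(-17))*N(-4, l(-5, -2)) = ((6*5 + 3)*(-17))*(-4*(5 + (4 - 2 - 5))) = ((30 + 3)*(-17))*(-4*(5 - 3)) = (33*(-17))*(-4*2) = -561*(-8) = 4488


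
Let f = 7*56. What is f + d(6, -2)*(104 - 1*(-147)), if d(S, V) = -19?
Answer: -4377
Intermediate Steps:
f = 392
f + d(6, -2)*(104 - 1*(-147)) = 392 - 19*(104 - 1*(-147)) = 392 - 19*(104 + 147) = 392 - 19*251 = 392 - 4769 = -4377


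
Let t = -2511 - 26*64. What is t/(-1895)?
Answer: 835/379 ≈ 2.2032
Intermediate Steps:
t = -4175 (t = -2511 - 1664 = -4175)
t/(-1895) = -4175/(-1895) = -4175*(-1/1895) = 835/379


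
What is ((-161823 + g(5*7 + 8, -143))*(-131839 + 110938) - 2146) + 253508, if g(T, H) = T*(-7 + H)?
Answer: 3517325335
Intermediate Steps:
((-161823 + g(5*7 + 8, -143))*(-131839 + 110938) - 2146) + 253508 = ((-161823 + (5*7 + 8)*(-7 - 143))*(-131839 + 110938) - 2146) + 253508 = ((-161823 + (35 + 8)*(-150))*(-20901) - 2146) + 253508 = ((-161823 + 43*(-150))*(-20901) - 2146) + 253508 = ((-161823 - 6450)*(-20901) - 2146) + 253508 = (-168273*(-20901) - 2146) + 253508 = (3517073973 - 2146) + 253508 = 3517071827 + 253508 = 3517325335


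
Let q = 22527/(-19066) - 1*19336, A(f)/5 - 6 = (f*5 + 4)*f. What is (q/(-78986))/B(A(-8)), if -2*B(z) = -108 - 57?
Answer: 368682703/124240633770 ≈ 0.0029675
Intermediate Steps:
A(f) = 30 + 5*f*(4 + 5*f) (A(f) = 30 + 5*((f*5 + 4)*f) = 30 + 5*((5*f + 4)*f) = 30 + 5*((4 + 5*f)*f) = 30 + 5*(f*(4 + 5*f)) = 30 + 5*f*(4 + 5*f))
B(z) = 165/2 (B(z) = -(-108 - 57)/2 = -½*(-165) = 165/2)
q = -368682703/19066 (q = 22527*(-1/19066) - 19336 = -22527/19066 - 19336 = -368682703/19066 ≈ -19337.)
(q/(-78986))/B(A(-8)) = (-368682703/19066/(-78986))/(165/2) = -368682703/19066*(-1/78986)*(2/165) = (368682703/1505947076)*(2/165) = 368682703/124240633770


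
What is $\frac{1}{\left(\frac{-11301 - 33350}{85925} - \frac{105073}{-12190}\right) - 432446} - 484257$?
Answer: $- \frac{43868511539589086131}{90589318356533} \approx -4.8426 \cdot 10^{5}$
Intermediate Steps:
$\frac{1}{\left(\frac{-11301 - 33350}{85925} - \frac{105073}{-12190}\right) - 432446} - 484257 = \frac{1}{\left(\left(-44651\right) \frac{1}{85925} - - \frac{105073}{12190}\right) - 432446} - 484257 = \frac{1}{\left(- \frac{44651}{85925} + \frac{105073}{12190}\right) - 432446} - 484257 = \frac{1}{\frac{1696820367}{209485150} - 432446} - 484257 = \frac{1}{- \frac{90589318356533}{209485150}} - 484257 = - \frac{209485150}{90589318356533} - 484257 = - \frac{43868511539589086131}{90589318356533}$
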